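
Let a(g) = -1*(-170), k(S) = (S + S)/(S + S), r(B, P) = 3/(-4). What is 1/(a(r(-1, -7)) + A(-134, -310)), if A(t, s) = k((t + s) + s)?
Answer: 1/171 ≈ 0.0058480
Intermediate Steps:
r(B, P) = -¾ (r(B, P) = 3*(-¼) = -¾)
k(S) = 1 (k(S) = (2*S)/((2*S)) = (2*S)*(1/(2*S)) = 1)
A(t, s) = 1
a(g) = 170
1/(a(r(-1, -7)) + A(-134, -310)) = 1/(170 + 1) = 1/171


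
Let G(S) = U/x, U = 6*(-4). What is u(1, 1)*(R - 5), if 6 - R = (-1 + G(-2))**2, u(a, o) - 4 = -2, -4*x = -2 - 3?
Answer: -20352/25 ≈ -814.08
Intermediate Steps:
x = 5/4 (x = -(-2 - 3)/4 = -1/4*(-5) = 5/4 ≈ 1.2500)
u(a, o) = 2 (u(a, o) = 4 - 2 = 2)
U = -24
G(S) = -96/5 (G(S) = -24/5/4 = -24*4/5 = -96/5)
R = -10051/25 (R = 6 - (-1 - 96/5)**2 = 6 - (-101/5)**2 = 6 - 1*10201/25 = 6 - 10201/25 = -10051/25 ≈ -402.04)
u(1, 1)*(R - 5) = 2*(-10051/25 - 5) = 2*(-10176/25) = -20352/25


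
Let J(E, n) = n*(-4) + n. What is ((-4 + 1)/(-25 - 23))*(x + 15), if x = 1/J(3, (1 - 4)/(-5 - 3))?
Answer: 127/144 ≈ 0.88194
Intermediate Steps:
J(E, n) = -3*n (J(E, n) = -4*n + n = -3*n)
x = -8/9 (x = 1/(-3*(1 - 4)/(-5 - 3)) = 1/(-(-9)/(-8)) = 1/(-(-9)*(-1)/8) = 1/(-3*3/8) = 1/(-9/8) = -8/9 ≈ -0.88889)
((-4 + 1)/(-25 - 23))*(x + 15) = ((-4 + 1)/(-25 - 23))*(-8/9 + 15) = -3/(-48)*(127/9) = -3*(-1/48)*(127/9) = (1/16)*(127/9) = 127/144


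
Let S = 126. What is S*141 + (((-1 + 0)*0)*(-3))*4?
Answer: 17766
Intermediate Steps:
S*141 + (((-1 + 0)*0)*(-3))*4 = 126*141 + (((-1 + 0)*0)*(-3))*4 = 17766 + (-1*0*(-3))*4 = 17766 + (0*(-3))*4 = 17766 + 0*4 = 17766 + 0 = 17766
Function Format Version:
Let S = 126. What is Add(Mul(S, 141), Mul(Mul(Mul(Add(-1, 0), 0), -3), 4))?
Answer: 17766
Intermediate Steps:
Add(Mul(S, 141), Mul(Mul(Mul(Add(-1, 0), 0), -3), 4)) = Add(Mul(126, 141), Mul(Mul(Mul(Add(-1, 0), 0), -3), 4)) = Add(17766, Mul(Mul(Mul(-1, 0), -3), 4)) = Add(17766, Mul(Mul(0, -3), 4)) = Add(17766, Mul(0, 4)) = Add(17766, 0) = 17766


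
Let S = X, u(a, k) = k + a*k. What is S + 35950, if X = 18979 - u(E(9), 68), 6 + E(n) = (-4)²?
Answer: 54181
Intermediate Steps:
E(n) = 10 (E(n) = -6 + (-4)² = -6 + 16 = 10)
X = 18231 (X = 18979 - 68*(1 + 10) = 18979 - 68*11 = 18979 - 1*748 = 18979 - 748 = 18231)
S = 18231
S + 35950 = 18231 + 35950 = 54181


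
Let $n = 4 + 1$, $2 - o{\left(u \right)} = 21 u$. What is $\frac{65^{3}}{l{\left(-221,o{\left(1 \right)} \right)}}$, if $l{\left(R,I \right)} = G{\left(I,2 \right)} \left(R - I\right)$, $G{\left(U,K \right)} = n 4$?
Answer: $- \frac{54925}{808} \approx -67.976$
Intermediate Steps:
$o{\left(u \right)} = 2 - 21 u$
$n = 5$
$G{\left(U,K \right)} = 20$ ($G{\left(U,K \right)} = 5 \cdot 4 = 20$)
$l{\left(R,I \right)} = - 20 I + 20 R$ ($l{\left(R,I \right)} = 20 \left(R - I\right) = - 20 I + 20 R$)
$\frac{65^{3}}{l{\left(-221,o{\left(1 \right)} \right)}} = \frac{65^{3}}{- 20 \left(2 - 21\right) + 20 \left(-221\right)} = \frac{274625}{- 20 \left(2 - 21\right) - 4420} = \frac{274625}{\left(-20\right) \left(-19\right) - 4420} = \frac{274625}{380 - 4420} = \frac{274625}{-4040} = 274625 \left(- \frac{1}{4040}\right) = - \frac{54925}{808}$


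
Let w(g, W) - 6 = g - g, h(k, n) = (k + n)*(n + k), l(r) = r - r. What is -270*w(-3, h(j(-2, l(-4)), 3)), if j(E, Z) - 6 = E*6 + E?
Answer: -1620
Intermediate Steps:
l(r) = 0
j(E, Z) = 6 + 7*E (j(E, Z) = 6 + (E*6 + E) = 6 + (6*E + E) = 6 + 7*E)
h(k, n) = (k + n)² (h(k, n) = (k + n)*(k + n) = (k + n)²)
w(g, W) = 6 (w(g, W) = 6 + (g - g) = 6 + 0 = 6)
-270*w(-3, h(j(-2, l(-4)), 3)) = -270*6 = -1620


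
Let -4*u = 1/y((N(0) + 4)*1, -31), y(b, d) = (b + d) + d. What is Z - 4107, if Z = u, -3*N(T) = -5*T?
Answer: -952823/232 ≈ -4107.0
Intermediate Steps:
N(T) = 5*T/3 (N(T) = -(-5)*T/3 = 5*T/3)
y(b, d) = b + 2*d
u = 1/232 (u = -1/(4*(((5/3)*0 + 4)*1 + 2*(-31))) = -1/(4*((0 + 4)*1 - 62)) = -1/(4*(4*1 - 62)) = -1/(4*(4 - 62)) = -¼/(-58) = -¼*(-1/58) = 1/232 ≈ 0.0043103)
Z = 1/232 ≈ 0.0043103
Z - 4107 = 1/232 - 4107 = -952823/232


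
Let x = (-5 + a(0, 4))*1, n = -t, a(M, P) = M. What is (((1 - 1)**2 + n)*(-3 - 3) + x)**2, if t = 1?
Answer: 1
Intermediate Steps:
n = -1 (n = -1*1 = -1)
x = -5 (x = (-5 + 0)*1 = -5*1 = -5)
(((1 - 1)**2 + n)*(-3 - 3) + x)**2 = (((1 - 1)**2 - 1)*(-3 - 3) - 5)**2 = ((0**2 - 1)*(-6) - 5)**2 = ((0 - 1)*(-6) - 5)**2 = (-1*(-6) - 5)**2 = (6 - 5)**2 = 1**2 = 1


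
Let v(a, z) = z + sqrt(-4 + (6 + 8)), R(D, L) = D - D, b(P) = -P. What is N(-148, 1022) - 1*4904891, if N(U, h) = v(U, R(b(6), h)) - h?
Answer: -4905913 + sqrt(10) ≈ -4.9059e+6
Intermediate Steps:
R(D, L) = 0
v(a, z) = z + sqrt(10) (v(a, z) = z + sqrt(-4 + 14) = z + sqrt(10))
N(U, h) = sqrt(10) - h (N(U, h) = (0 + sqrt(10)) - h = sqrt(10) - h)
N(-148, 1022) - 1*4904891 = (sqrt(10) - 1*1022) - 1*4904891 = (sqrt(10) - 1022) - 4904891 = (-1022 + sqrt(10)) - 4904891 = -4905913 + sqrt(10)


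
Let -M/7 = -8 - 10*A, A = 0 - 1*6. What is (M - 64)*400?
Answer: -171200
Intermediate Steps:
A = -6 (A = 0 - 6 = -6)
M = -364 (M = -7*(-8 - 10*(-6)) = -7*(-8 + 60) = -7*52 = -364)
(M - 64)*400 = (-364 - 64)*400 = -428*400 = -171200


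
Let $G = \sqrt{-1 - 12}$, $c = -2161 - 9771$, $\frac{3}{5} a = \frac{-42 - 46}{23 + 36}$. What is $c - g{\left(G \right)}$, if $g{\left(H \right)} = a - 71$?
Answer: $- \frac{2098957}{177} \approx -11859.0$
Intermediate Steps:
$a = - \frac{440}{177}$ ($a = \frac{5 \frac{-42 - 46}{23 + 36}}{3} = \frac{5 \left(- \frac{88}{59}\right)}{3} = \frac{5 \left(\left(-88\right) \frac{1}{59}\right)}{3} = \frac{5}{3} \left(- \frac{88}{59}\right) = - \frac{440}{177} \approx -2.4859$)
$c = -11932$
$G = i \sqrt{13}$ ($G = \sqrt{-13} = i \sqrt{13} \approx 3.6056 i$)
$g{\left(H \right)} = - \frac{13007}{177}$ ($g{\left(H \right)} = - \frac{440}{177} - 71 = - \frac{13007}{177}$)
$c - g{\left(G \right)} = -11932 - - \frac{13007}{177} = -11932 + \frac{13007}{177} = - \frac{2098957}{177}$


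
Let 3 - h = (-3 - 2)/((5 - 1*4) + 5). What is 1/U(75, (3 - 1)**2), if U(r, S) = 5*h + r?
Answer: 6/565 ≈ 0.010619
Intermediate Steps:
h = 23/6 (h = 3 - (-3 - 2)/((5 - 1*4) + 5) = 3 - (-5)/((5 - 4) + 5) = 3 - (-5)/(1 + 5) = 3 - (-5)/6 = 3 - 1*(-5/6) = 3 + 5/6 = 23/6 ≈ 3.8333)
U(r, S) = 115/6 + r (U(r, S) = 5*(23/6) + r = 115/6 + r)
1/U(75, (3 - 1)**2) = 1/(115/6 + 75) = 1/(565/6) = 6/565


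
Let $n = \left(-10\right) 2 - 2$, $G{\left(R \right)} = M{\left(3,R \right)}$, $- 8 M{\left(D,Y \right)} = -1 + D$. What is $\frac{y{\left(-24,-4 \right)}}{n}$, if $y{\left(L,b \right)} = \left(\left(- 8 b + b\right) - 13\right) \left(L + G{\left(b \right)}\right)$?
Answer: $\frac{1455}{88} \approx 16.534$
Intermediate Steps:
$M{\left(D,Y \right)} = \frac{1}{8} - \frac{D}{8}$ ($M{\left(D,Y \right)} = - \frac{-1 + D}{8} = \frac{1}{8} - \frac{D}{8}$)
$G{\left(R \right)} = - \frac{1}{4}$ ($G{\left(R \right)} = \frac{1}{8} - \frac{3}{8} = - \frac{1}{4}$)
$y{\left(L,b \right)} = \left(-13 - 7 b\right) \left(- \frac{1}{4} + L\right)$ ($y{\left(L,b \right)} = \left(\left(- 8 b + b\right) - 13\right) \left(L - \frac{1}{4}\right) = \left(- 7 b - 13\right) \left(- \frac{1}{4} + L\right) = \left(-13 - 7 b\right) \left(- \frac{1}{4} + L\right)$)
$n = -22$ ($n = -20 - 2 = -22$)
$\frac{y{\left(-24,-4 \right)}}{n} = \frac{\frac{13}{4} - -312 + \frac{7}{4} \left(-4\right) - \left(-168\right) \left(-4\right)}{-22} = \left(\frac{13}{4} + 312 - 7 - 672\right) \left(- \frac{1}{22}\right) = \left(- \frac{1455}{4}\right) \left(- \frac{1}{22}\right) = \frac{1455}{88}$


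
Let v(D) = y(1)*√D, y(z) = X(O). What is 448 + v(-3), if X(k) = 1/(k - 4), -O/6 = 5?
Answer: 448 - I*√3/34 ≈ 448.0 - 0.050943*I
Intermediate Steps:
O = -30 (O = -6*5 = -30)
X(k) = 1/(-4 + k)
y(z) = -1/34 (y(z) = 1/(-4 - 30) = 1/(-34) = -1/34)
v(D) = -√D/34
448 + v(-3) = 448 - I*√3/34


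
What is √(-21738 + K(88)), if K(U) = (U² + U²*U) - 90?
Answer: 2*√166847 ≈ 816.94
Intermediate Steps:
K(U) = -90 + U² + U³ (K(U) = (U² + U³) - 90 = -90 + U² + U³)
√(-21738 + K(88)) = √(-21738 + (-90 + 88² + 88³)) = √(-21738 + (-90 + 7744 + 681472)) = √(-21738 + 689126) = √667388 = 2*√166847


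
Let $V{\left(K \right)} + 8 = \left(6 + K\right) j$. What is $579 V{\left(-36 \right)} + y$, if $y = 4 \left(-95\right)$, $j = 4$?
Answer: $-74492$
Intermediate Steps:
$y = -380$
$V{\left(K \right)} = 16 + 4 K$ ($V{\left(K \right)} = -8 + \left(6 + K\right) 4 = -8 + \left(24 + 4 K\right) = 16 + 4 K$)
$579 V{\left(-36 \right)} + y = 579 \left(16 + 4 \left(-36\right)\right) - 380 = 579 \left(16 - 144\right) - 380 = 579 \left(-128\right) - 380 = -74112 - 380 = -74492$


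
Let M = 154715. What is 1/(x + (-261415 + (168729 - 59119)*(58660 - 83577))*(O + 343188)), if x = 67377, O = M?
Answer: -1/1359979117725478 ≈ -7.3531e-16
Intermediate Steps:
O = 154715
1/(x + (-261415 + (168729 - 59119)*(58660 - 83577))*(O + 343188)) = 1/(67377 + (-261415 + (168729 - 59119)*(58660 - 83577))*(154715 + 343188)) = 1/(67377 + (-261415 + 109610*(-24917))*497903) = 1/(67377 + (-261415 - 2731152370)*497903) = 1/(67377 - 2731413785*497903) = 1/(67377 - 1359979117792855) = 1/(-1359979117725478) = -1/1359979117725478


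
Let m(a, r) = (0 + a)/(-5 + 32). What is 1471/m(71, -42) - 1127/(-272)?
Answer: 10883041/19312 ≈ 563.54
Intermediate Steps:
m(a, r) = a/27
1471/m(71, -42) - 1127/(-272) = 1471/(((1/27)*71)) - 1127/(-272) = 1471/(71/27) - 1127*(-1/272) = 1471*(27/71) + 1127/272 = 39717/71 + 1127/272 = 10883041/19312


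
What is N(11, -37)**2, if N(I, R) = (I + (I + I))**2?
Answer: 1185921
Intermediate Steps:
N(I, R) = 9*I**2 (N(I, R) = (I + 2*I)**2 = (3*I)**2 = 9*I**2)
N(11, -37)**2 = (9*11**2)**2 = (9*121)**2 = 1089**2 = 1185921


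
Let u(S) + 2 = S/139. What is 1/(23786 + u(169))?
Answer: 139/3306145 ≈ 4.2043e-5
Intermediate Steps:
u(S) = -2 + S/139
1/(23786 + u(169)) = 1/(23786 + (-2 + (1/139)*169)) = 1/(23786 + (-2 + 169/139)) = 1/(23786 - 109/139) = 1/(3306145/139) = 139/3306145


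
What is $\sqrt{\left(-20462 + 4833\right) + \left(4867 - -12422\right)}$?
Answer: $2 \sqrt{415} \approx 40.743$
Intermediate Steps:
$\sqrt{\left(-20462 + 4833\right) + \left(4867 - -12422\right)} = \sqrt{-15629 + \left(4867 + 12422\right)} = \sqrt{-15629 + 17289} = \sqrt{1660} = 2 \sqrt{415}$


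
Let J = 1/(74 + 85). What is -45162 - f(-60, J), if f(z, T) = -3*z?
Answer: -45342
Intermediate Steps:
J = 1/159 ≈ 0.0062893
-45162 - f(-60, J) = -45162 - (-3)*(-60) = -45162 - 1*180 = -45162 - 180 = -45342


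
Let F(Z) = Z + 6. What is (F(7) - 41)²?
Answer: 784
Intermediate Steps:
F(Z) = 6 + Z
(F(7) - 41)² = ((6 + 7) - 41)² = (13 - 41)² = (-28)² = 784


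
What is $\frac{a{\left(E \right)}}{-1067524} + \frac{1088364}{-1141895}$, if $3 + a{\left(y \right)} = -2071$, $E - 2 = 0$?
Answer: $- \frac{579743200253}{609500158990} \approx -0.95118$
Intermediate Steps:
$E = 2$ ($E = 2 + 0 = 2$)
$a{\left(y \right)} = -2074$ ($a{\left(y \right)} = -3 - 2071 = -2074$)
$\frac{a{\left(E \right)}}{-1067524} + \frac{1088364}{-1141895} = - \frac{2074}{-1067524} + \frac{1088364}{-1141895} = \left(-2074\right) \left(- \frac{1}{1067524}\right) + 1088364 \left(- \frac{1}{1141895}\right) = \frac{1037}{533762} - \frac{1088364}{1141895} = - \frac{579743200253}{609500158990}$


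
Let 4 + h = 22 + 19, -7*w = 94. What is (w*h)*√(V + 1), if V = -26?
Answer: -17390*I/7 ≈ -2484.3*I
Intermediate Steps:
w = -94/7 (w = -⅐*94 = -94/7 ≈ -13.429)
h = 37 (h = -4 + (22 + 19) = -4 + 41 = 37)
(w*h)*√(V + 1) = (-94/7*37)*√(-26 + 1) = -17390*I/7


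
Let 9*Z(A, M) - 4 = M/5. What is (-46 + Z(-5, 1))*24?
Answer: -5464/5 ≈ -1092.8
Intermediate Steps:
Z(A, M) = 4/9 + M/45 (Z(A, M) = 4/9 + (M/5)/9 = 4/9 + M/45)
(-46 + Z(-5, 1))*24 = (-46 + (4/9 + (1/45)*1))*24 = (-46 + (4/9 + 1/45))*24 = (-46 + 7/15)*24 = -683/15*24 = -5464/5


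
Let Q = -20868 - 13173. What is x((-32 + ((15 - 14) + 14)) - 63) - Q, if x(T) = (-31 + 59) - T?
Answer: 34149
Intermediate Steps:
Q = -34041
x(T) = 28 - T
x((-32 + ((15 - 14) + 14)) - 63) - Q = (28 - ((-32 + ((15 - 14) + 14)) - 63)) - 1*(-34041) = (28 - ((-32 + (1 + 14)) - 63)) + 34041 = (28 - ((-32 + 15) - 63)) + 34041 = (28 - (-17 - 63)) + 34041 = (28 - 1*(-80)) + 34041 = (28 + 80) + 34041 = 108 + 34041 = 34149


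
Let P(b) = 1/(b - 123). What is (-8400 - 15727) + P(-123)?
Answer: -5935243/246 ≈ -24127.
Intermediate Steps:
P(b) = 1/(-123 + b)
(-8400 - 15727) + P(-123) = (-8400 - 15727) + 1/(-123 - 123) = -24127 + 1/(-246) = -24127 - 1/246 = -5935243/246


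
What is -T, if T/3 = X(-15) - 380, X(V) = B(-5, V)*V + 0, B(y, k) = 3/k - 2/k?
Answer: 1137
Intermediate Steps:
B(y, k) = 1/k
X(V) = 1 (X(V) = V/V + 0 = 1 + 0 = 1)
T = -1137 (T = 3*(1 - 380) = 3*(-379) = -1137)
-T = -1*(-1137) = 1137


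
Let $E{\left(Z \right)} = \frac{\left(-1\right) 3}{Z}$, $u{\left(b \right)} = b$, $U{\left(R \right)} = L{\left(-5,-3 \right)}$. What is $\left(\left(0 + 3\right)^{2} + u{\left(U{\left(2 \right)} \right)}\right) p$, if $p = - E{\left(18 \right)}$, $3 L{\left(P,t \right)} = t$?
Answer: $\frac{4}{3} \approx 1.3333$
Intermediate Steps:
$L{\left(P,t \right)} = \frac{t}{3}$
$U{\left(R \right)} = -1$ ($U{\left(R \right)} = \frac{1}{3} \left(-3\right) = -1$)
$E{\left(Z \right)} = - \frac{3}{Z}$
$p = \frac{1}{6}$ ($p = - \frac{-3}{18} = \left(-1\right) \left(- \frac{1}{6}\right) = \frac{1}{6} \approx 0.16667$)
$\left(\left(0 + 3\right)^{2} + u{\left(U{\left(2 \right)} \right)}\right) p = \left(\left(0 + 3\right)^{2} - 1\right) \frac{1}{6} = \left(3^{2} - 1\right) \frac{1}{6} = \left(9 - 1\right) \frac{1}{6} = 8 \cdot \frac{1}{6} = \frac{4}{3}$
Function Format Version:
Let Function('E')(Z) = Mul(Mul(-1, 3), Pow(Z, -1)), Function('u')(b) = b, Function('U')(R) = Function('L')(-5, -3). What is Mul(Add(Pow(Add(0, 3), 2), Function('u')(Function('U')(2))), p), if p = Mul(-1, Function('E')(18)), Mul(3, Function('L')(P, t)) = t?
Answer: Rational(4, 3) ≈ 1.3333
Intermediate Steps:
Function('L')(P, t) = Mul(Rational(1, 3), t)
Function('U')(R) = -1 (Function('U')(R) = Mul(Rational(1, 3), -3) = -1)
Function('E')(Z) = Mul(-3, Pow(Z, -1))
p = Rational(1, 6) (p = Mul(-1, Mul(-3, Pow(18, -1))) = Mul(-1, Mul(-3, Rational(1, 18))) = Mul(-1, Rational(-1, 6)) = Rational(1, 6) ≈ 0.16667)
Mul(Add(Pow(Add(0, 3), 2), Function('u')(Function('U')(2))), p) = Mul(Add(Pow(Add(0, 3), 2), -1), Rational(1, 6)) = Mul(Add(Pow(3, 2), -1), Rational(1, 6)) = Mul(Add(9, -1), Rational(1, 6)) = Mul(8, Rational(1, 6)) = Rational(4, 3)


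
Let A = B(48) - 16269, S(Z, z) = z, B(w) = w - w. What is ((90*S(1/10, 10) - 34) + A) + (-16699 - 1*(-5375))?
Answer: -26727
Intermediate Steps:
B(w) = 0
A = -16269 (A = 0 - 16269 = -16269)
((90*S(1/10, 10) - 34) + A) + (-16699 - 1*(-5375)) = ((90*10 - 34) - 16269) + (-16699 - 1*(-5375)) = ((900 - 34) - 16269) + (-16699 + 5375) = (866 - 16269) - 11324 = -15403 - 11324 = -26727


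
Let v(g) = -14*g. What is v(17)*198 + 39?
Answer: -47085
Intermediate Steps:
v(17)*198 + 39 = -14*17*198 + 39 = -238*198 + 39 = -47124 + 39 = -47085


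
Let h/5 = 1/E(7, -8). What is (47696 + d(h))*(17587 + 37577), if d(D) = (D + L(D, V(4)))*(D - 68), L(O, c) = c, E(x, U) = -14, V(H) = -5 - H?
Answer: 130652941353/49 ≈ 2.6664e+9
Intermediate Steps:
h = -5/14 (h = 5/(-14) = 5*(-1/14) = -5/14 ≈ -0.35714)
d(D) = (-68 + D)*(-9 + D) (d(D) = (D + (-5 - 1*4))*(D - 68) = (D + (-5 - 4))*(-68 + D) = (D - 9)*(-68 + D) = (-9 + D)*(-68 + D) = (-68 + D)*(-9 + D))
(47696 + d(h))*(17587 + 37577) = (47696 + (612 + (-5/14)² - 77*(-5/14)))*(17587 + 37577) = (47696 + (612 + 25/196 + 55/2))*55164 = (47696 + 125367/196)*55164 = (9473783/196)*55164 = 130652941353/49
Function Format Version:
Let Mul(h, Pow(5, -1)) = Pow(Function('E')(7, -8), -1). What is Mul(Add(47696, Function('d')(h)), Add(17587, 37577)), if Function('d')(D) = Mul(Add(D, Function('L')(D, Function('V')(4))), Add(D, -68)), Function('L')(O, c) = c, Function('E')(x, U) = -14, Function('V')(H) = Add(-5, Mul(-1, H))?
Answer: Rational(130652941353, 49) ≈ 2.6664e+9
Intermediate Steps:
h = Rational(-5, 14) (h = Mul(5, Pow(-14, -1)) = Mul(5, Rational(-1, 14)) = Rational(-5, 14) ≈ -0.35714)
Function('d')(D) = Mul(Add(-68, D), Add(-9, D)) (Function('d')(D) = Mul(Add(D, Add(-5, Mul(-1, 4))), Add(D, -68)) = Mul(Add(D, Add(-5, -4)), Add(-68, D)) = Mul(Add(D, -9), Add(-68, D)) = Mul(Add(-9, D), Add(-68, D)) = Mul(Add(-68, D), Add(-9, D)))
Mul(Add(47696, Function('d')(h)), Add(17587, 37577)) = Mul(Add(47696, Add(612, Pow(Rational(-5, 14), 2), Mul(-77, Rational(-5, 14)))), Add(17587, 37577)) = Mul(Add(47696, Add(612, Rational(25, 196), Rational(55, 2))), 55164) = Mul(Add(47696, Rational(125367, 196)), 55164) = Mul(Rational(9473783, 196), 55164) = Rational(130652941353, 49)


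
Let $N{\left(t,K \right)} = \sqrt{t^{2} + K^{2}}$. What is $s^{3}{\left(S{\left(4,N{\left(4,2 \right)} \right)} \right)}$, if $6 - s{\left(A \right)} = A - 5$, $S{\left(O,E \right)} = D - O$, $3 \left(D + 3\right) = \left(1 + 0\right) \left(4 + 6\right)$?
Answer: $\frac{85184}{27} \approx 3155.0$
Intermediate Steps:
$D = \frac{1}{3}$ ($D = -3 + \frac{\left(1 + 0\right) \left(4 + 6\right)}{3} = -3 + \frac{1 \cdot 10}{3} = -3 + \frac{1}{3} \cdot 10 = -3 + \frac{10}{3} = \frac{1}{3} \approx 0.33333$)
$N{\left(t,K \right)} = \sqrt{K^{2} + t^{2}}$
$S{\left(O,E \right)} = \frac{1}{3} - O$
$s{\left(A \right)} = 11 - A$ ($s{\left(A \right)} = 6 - \left(A - 5\right) = 6 - \left(-5 + A\right) = 11 - A$)
$s^{3}{\left(S{\left(4,N{\left(4,2 \right)} \right)} \right)} = \left(11 - \left(\frac{1}{3} - 4\right)\right)^{3} = \left(11 - - \frac{11}{3}\right)^{3} = \left(11 + \frac{11}{3}\right)^{3} = \left(\frac{44}{3}\right)^{3} = \frac{85184}{27}$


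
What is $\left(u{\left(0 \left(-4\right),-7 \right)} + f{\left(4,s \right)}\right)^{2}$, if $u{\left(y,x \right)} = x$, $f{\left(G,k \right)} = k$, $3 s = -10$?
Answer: $\frac{961}{9} \approx 106.78$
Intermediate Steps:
$s = - \frac{10}{3}$ ($s = \frac{1}{3} \left(-10\right) = - \frac{10}{3} \approx -3.3333$)
$\left(u{\left(0 \left(-4\right),-7 \right)} + f{\left(4,s \right)}\right)^{2} = \left(-7 - \frac{10}{3}\right)^{2} = \left(- \frac{31}{3}\right)^{2} = \frac{961}{9}$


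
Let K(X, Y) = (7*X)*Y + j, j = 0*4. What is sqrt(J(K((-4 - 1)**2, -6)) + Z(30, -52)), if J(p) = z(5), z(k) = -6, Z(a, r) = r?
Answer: I*sqrt(58) ≈ 7.6158*I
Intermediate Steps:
j = 0
K(X, Y) = 7*X*Y (K(X, Y) = (7*X)*Y + 0 = 7*X*Y + 0 = 7*X*Y)
J(p) = -6
sqrt(J(K((-4 - 1)**2, -6)) + Z(30, -52)) = sqrt(-6 - 52) = sqrt(-58) = I*sqrt(58)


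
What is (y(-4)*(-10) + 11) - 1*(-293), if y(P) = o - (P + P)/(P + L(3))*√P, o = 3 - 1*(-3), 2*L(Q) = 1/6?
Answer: 244 + 1920*I/47 ≈ 244.0 + 40.851*I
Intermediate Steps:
L(Q) = 1/12 (L(Q) = (½)/6 = (½)*(⅙) = 1/12)
o = 6 (o = 3 + 3 = 6)
y(P) = 6 - 2*P^(3/2)/(1/12 + P) (y(P) = 6 - (P + P)/(P + 1/12)*√P = 6 - (2*P)/(1/12 + P)*√P = 6 - 2*P/(1/12 + P)*√P = 6 - 2*P^(3/2)/(1/12 + P))
(y(-4)*(-10) + 11) - 1*(-293) = ((6*(1 - (-32)*I + 12*(-4))/(1 + 12*(-4)))*(-10) + 11) - 1*(-293) = ((6*(1 - (-32)*I - 48)/(1 - 48))*(-10) + 11) + 293 = ((6*(1 + 32*I - 48)/(-47))*(-10) + 11) + 293 = ((6*(-1/47)*(-47 + 32*I))*(-10) + 11) + 293 = ((6 - 192*I/47)*(-10) + 11) + 293 = ((-60 + 1920*I/47) + 11) + 293 = (-49 + 1920*I/47) + 293 = 244 + 1920*I/47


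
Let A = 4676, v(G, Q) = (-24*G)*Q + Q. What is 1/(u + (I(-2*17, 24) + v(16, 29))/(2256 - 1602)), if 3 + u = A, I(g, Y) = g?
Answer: 654/3045001 ≈ 0.00021478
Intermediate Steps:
v(G, Q) = Q - 24*G*Q (v(G, Q) = -24*G*Q + Q = Q - 24*G*Q)
u = 4673 (u = -3 + 4676 = 4673)
1/(u + (I(-2*17, 24) + v(16, 29))/(2256 - 1602)) = 1/(4673 + (-2*17 + 29*(1 - 24*16))/(2256 - 1602)) = 1/(4673 + (-34 + 29*(1 - 384))/654) = 1/(4673 + (-34 + 29*(-383))*(1/654)) = 1/(4673 + (-34 - 11107)*(1/654)) = 1/(4673 - 11141*1/654) = 1/(4673 - 11141/654) = 1/(3045001/654) = 654/3045001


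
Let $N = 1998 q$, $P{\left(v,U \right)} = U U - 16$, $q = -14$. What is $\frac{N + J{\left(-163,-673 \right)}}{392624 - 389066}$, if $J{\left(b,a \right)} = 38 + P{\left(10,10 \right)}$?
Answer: $- \frac{13925}{1779} \approx -7.8274$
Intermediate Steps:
$P{\left(v,U \right)} = -16 + U^{2}$ ($P{\left(v,U \right)} = U^{2} - 16 = -16 + U^{2}$)
$N = -27972$ ($N = 1998 \left(-14\right) = -27972$)
$J{\left(b,a \right)} = 122$ ($J{\left(b,a \right)} = 38 - \left(16 - 10^{2}\right) = 38 + \left(-16 + 100\right) = 38 + 84 = 122$)
$\frac{N + J{\left(-163,-673 \right)}}{392624 - 389066} = \frac{-27972 + 122}{392624 - 389066} = - \frac{27850}{3558} = \left(-27850\right) \frac{1}{3558} = - \frac{13925}{1779}$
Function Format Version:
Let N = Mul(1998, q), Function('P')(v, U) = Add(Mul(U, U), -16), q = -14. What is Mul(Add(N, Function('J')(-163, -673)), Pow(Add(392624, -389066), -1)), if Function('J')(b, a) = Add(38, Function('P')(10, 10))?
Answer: Rational(-13925, 1779) ≈ -7.8274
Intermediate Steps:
Function('P')(v, U) = Add(-16, Pow(U, 2)) (Function('P')(v, U) = Add(Pow(U, 2), -16) = Add(-16, Pow(U, 2)))
N = -27972 (N = Mul(1998, -14) = -27972)
Function('J')(b, a) = 122 (Function('J')(b, a) = Add(38, Add(-16, Pow(10, 2))) = Add(38, Add(-16, 100)) = Add(38, 84) = 122)
Mul(Add(N, Function('J')(-163, -673)), Pow(Add(392624, -389066), -1)) = Mul(Add(-27972, 122), Pow(Add(392624, -389066), -1)) = Mul(-27850, Pow(3558, -1)) = Mul(-27850, Rational(1, 3558)) = Rational(-13925, 1779)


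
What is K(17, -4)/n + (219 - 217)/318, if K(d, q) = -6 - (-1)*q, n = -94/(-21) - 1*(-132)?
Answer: -15262/227847 ≈ -0.066984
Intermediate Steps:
n = 2866/21 (n = -94*(-1/21) + 132 = 94/21 + 132 = 2866/21 ≈ 136.48)
K(d, q) = -6 + q
K(17, -4)/n + (219 - 217)/318 = (-6 - 4)/(2866/21) + (219 - 217)/318 = -10*21/2866 + 2*(1/318) = -105/1433 + 1/159 = -15262/227847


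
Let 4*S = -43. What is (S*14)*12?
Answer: -1806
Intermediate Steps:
S = -43/4 (S = (1/4)*(-43) = -43/4 ≈ -10.750)
(S*14)*12 = -43/4*14*12 = -301/2*12 = -1806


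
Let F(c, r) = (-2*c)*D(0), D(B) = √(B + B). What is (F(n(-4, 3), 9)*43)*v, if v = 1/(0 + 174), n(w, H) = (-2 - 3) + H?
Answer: 0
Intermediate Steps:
D(B) = √2*√B (D(B) = √(2*B) = √2*√B)
n(w, H) = -5 + H
F(c, r) = 0 (F(c, r) = (-2*c)*(√2*√0) = (-2*c)*(√2*0) = -2*c*0 = 0)
v = 1/174 ≈ 0.0057471
(F(n(-4, 3), 9)*43)*v = (0*43)*(1/174) = 0*(1/174) = 0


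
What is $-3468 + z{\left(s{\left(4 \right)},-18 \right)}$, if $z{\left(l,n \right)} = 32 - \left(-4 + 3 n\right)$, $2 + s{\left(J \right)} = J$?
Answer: $-3378$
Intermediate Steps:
$s{\left(J \right)} = -2 + J$
$z{\left(l,n \right)} = 36 - 3 n$ ($z{\left(l,n \right)} = 32 - \left(-4 + 3 n\right) = 36 - 3 n$)
$-3468 + z{\left(s{\left(4 \right)},-18 \right)} = -3468 + \left(36 - -54\right) = -3468 + \left(36 + 54\right) = -3468 + 90 = -3378$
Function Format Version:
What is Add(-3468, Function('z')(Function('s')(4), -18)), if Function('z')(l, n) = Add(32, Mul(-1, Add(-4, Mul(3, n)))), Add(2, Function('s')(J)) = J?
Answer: -3378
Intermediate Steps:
Function('s')(J) = Add(-2, J)
Function('z')(l, n) = Add(36, Mul(-3, n)) (Function('z')(l, n) = Add(32, Add(4, Mul(-3, n))) = Add(36, Mul(-3, n)))
Add(-3468, Function('z')(Function('s')(4), -18)) = Add(-3468, Add(36, Mul(-3, -18))) = Add(-3468, Add(36, 54)) = Add(-3468, 90) = -3378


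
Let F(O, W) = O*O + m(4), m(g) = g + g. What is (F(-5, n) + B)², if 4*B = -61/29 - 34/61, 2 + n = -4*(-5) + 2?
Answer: 52349897601/50069776 ≈ 1045.5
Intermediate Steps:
n = 20 (n = -2 + (-4*(-5) + 2) = -2 + (20 + 2) = -2 + 22 = 20)
m(g) = 2*g
F(O, W) = 8 + O² (F(O, W) = O*O + 2*4 = O² + 8 = 8 + O²)
B = -4707/7076 (B = (-61/29 - 34/61)/4 = (¼)*(-4707/1769) = -4707/7076 ≈ -0.66521)
(F(-5, n) + B)² = ((8 + (-5)²) - 4707/7076)² = ((8 + 25) - 4707/7076)² = (33 - 4707/7076)² = (228801/7076)² = 52349897601/50069776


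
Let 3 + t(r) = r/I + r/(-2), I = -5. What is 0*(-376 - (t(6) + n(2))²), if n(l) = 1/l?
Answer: 0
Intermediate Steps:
n(l) = 1/l
t(r) = -3 - 7*r/10 (t(r) = -3 + (r/(-5) + r/(-2)) = -3 + (r*(-⅕) + r*(-½)) = -3 + (-r/5 - r/2) = -3 - 7*r/10)
0*(-376 - (t(6) + n(2))²) = 0*(-376 - ((-3 - 7/10*6) + 1/2)²) = 0*(-376 - ((-3 - 21/5) + ½)²) = 0*(-376 - (-36/5 + ½)²) = 0*(-376 - (-67/10)²) = 0*(-376 - 1*4489/100) = 0*(-376 - 4489/100) = 0*(-42089/100) = 0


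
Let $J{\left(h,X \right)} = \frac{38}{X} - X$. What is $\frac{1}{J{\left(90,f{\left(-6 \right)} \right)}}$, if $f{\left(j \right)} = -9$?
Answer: $\frac{9}{43} \approx 0.2093$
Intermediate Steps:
$J{\left(h,X \right)} = - X + \frac{38}{X}$
$\frac{1}{J{\left(90,f{\left(-6 \right)} \right)}} = \frac{1}{\left(-1\right) \left(-9\right) + \frac{38}{-9}} = \frac{1}{9 + 38 \left(- \frac{1}{9}\right)} = \frac{1}{9 - \frac{38}{9}} = \frac{1}{\frac{43}{9}} = \frac{9}{43}$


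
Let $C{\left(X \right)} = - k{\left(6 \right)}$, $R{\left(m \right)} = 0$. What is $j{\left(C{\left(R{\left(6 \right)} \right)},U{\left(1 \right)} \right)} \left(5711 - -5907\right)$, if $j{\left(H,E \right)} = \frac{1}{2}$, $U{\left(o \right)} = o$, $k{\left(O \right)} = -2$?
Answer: $5809$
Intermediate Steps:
$C{\left(X \right)} = 2$ ($C{\left(X \right)} = \left(-1\right) \left(-2\right) = 2$)
$j{\left(H,E \right)} = \frac{1}{2}$
$j{\left(C{\left(R{\left(6 \right)} \right)},U{\left(1 \right)} \right)} \left(5711 - -5907\right) = \frac{5711 - -5907}{2} = \frac{5711 + 5907}{2} = \frac{1}{2} \cdot 11618 = 5809$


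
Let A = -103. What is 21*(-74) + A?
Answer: -1657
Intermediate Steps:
21*(-74) + A = 21*(-74) - 103 = -1554 - 103 = -1657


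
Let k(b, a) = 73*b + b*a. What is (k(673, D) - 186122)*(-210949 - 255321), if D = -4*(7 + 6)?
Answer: 80193311030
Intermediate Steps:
D = -52 (D = -4*13 = -52)
k(b, a) = 73*b + a*b
(k(673, D) - 186122)*(-210949 - 255321) = (673*(73 - 52) - 186122)*(-210949 - 255321) = (673*21 - 186122)*(-466270) = (14133 - 186122)*(-466270) = -171989*(-466270) = 80193311030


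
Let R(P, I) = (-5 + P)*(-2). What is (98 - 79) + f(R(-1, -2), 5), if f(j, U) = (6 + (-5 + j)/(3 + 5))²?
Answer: 4241/64 ≈ 66.266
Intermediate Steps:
R(P, I) = 10 - 2*P
f(j, U) = (43/8 + j/8)² (f(j, U) = (6 + (-5 + j)/8)² = (6 + (-5 + j)*(⅛))² = (6 + (-5/8 + j/8))² = (43/8 + j/8)²)
(98 - 79) + f(R(-1, -2), 5) = (98 - 79) + (43 + (10 - 2*(-1)))²/64 = 19 + (43 + (10 + 2))²/64 = 19 + (43 + 12)²/64 = 19 + (1/64)*55² = 19 + (1/64)*3025 = 19 + 3025/64 = 4241/64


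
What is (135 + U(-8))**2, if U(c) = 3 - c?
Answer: 21316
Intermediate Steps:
(135 + U(-8))**2 = (135 + (3 - 1*(-8)))**2 = (135 + (3 + 8))**2 = (135 + 11)**2 = 146**2 = 21316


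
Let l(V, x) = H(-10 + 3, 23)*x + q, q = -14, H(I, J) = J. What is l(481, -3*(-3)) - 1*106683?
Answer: -106490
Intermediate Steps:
l(V, x) = -14 + 23*x (l(V, x) = 23*x - 14 = -14 + 23*x)
l(481, -3*(-3)) - 1*106683 = (-14 + 23*(-3*(-3))) - 1*106683 = (-14 + 23*9) - 106683 = (-14 + 207) - 106683 = 193 - 106683 = -106490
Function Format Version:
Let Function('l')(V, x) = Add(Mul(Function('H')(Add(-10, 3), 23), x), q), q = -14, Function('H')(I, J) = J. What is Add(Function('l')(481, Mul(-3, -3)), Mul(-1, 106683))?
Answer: -106490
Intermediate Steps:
Function('l')(V, x) = Add(-14, Mul(23, x)) (Function('l')(V, x) = Add(Mul(23, x), -14) = Add(-14, Mul(23, x)))
Add(Function('l')(481, Mul(-3, -3)), Mul(-1, 106683)) = Add(Add(-14, Mul(23, Mul(-3, -3))), Mul(-1, 106683)) = Add(Add(-14, Mul(23, 9)), -106683) = Add(Add(-14, 207), -106683) = Add(193, -106683) = -106490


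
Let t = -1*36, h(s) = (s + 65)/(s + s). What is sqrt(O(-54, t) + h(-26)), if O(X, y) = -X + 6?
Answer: sqrt(237)/2 ≈ 7.6974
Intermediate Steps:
h(s) = (65 + s)/(2*s) (h(s) = (65 + s)/((2*s)) = (65 + s)*(1/(2*s)) = (65 + s)/(2*s))
t = -36
O(X, y) = 6 - X
sqrt(O(-54, t) + h(-26)) = sqrt((6 - 1*(-54)) + (1/2)*(65 - 26)/(-26)) = sqrt((6 + 54) + (1/2)*(-1/26)*39) = sqrt(60 - 3/4) = sqrt(237/4) = sqrt(237)/2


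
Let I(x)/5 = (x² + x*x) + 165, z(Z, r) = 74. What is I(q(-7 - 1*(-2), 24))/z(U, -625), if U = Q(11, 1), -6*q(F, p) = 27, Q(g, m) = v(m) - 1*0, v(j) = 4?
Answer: 2055/148 ≈ 13.885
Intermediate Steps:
Q(g, m) = 4 (Q(g, m) = 4 - 1*0 = 4 + 0 = 4)
q(F, p) = -9/2 (q(F, p) = -⅙*27 = -9/2)
U = 4
I(x) = 825 + 10*x² (I(x) = 5*((x² + x*x) + 165) = 5*((x² + x²) + 165) = 5*(2*x² + 165) = 5*(165 + 2*x²) = 825 + 10*x²)
I(q(-7 - 1*(-2), 24))/z(U, -625) = (825 + 10*(-9/2)²)/74 = (825 + 10*(81/4))*(1/74) = (825 + 405/2)*(1/74) = (2055/2)*(1/74) = 2055/148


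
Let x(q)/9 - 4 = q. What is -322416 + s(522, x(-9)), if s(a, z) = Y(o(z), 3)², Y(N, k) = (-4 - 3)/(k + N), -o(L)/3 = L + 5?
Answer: -4877831615/15129 ≈ -3.2242e+5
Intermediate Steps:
x(q) = 36 + 9*q
o(L) = -15 - 3*L (o(L) = -3*(L + 5) = -3*(5 + L) = -15 - 3*L)
Y(N, k) = -7/(N + k)
s(a, z) = 49/(-12 - 3*z)² (s(a, z) = (-7/((-15 - 3*z) + 3))² = (-7/(-12 - 3*z))² = 49/(-12 - 3*z)²)
-322416 + s(522, x(-9)) = -322416 + 49/(9*(4 + (36 + 9*(-9)))²) = -322416 + 49/(9*(4 + (36 - 81))²) = -322416 + 49/(9*(4 - 45)²) = -322416 + (49/9)/(-41)² = -322416 + (49/9)*(1/1681) = -322416 + 49/15129 = -4877831615/15129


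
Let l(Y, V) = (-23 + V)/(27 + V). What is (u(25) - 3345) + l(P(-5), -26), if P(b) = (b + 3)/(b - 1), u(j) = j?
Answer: -3369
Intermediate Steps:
P(b) = (3 + b)/(-1 + b)
l(Y, V) = (-23 + V)/(27 + V)
(u(25) - 3345) + l(P(-5), -26) = (25 - 3345) + (-23 - 26)/(27 - 26) = -3320 - 49/1 = -3320 + 1*(-49) = -3320 - 49 = -3369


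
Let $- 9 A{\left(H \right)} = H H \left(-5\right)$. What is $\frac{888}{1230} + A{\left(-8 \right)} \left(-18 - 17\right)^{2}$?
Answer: $\frac{80361332}{1845} \approx 43556.0$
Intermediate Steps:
$A{\left(H \right)} = \frac{5 H^{2}}{9}$ ($A{\left(H \right)} = - \frac{H H \left(-5\right)}{9} = - \frac{H^{2} \left(-5\right)}{9} = - \frac{\left(-5\right) H^{2}}{9} = \frac{5 H^{2}}{9}$)
$\frac{888}{1230} + A{\left(-8 \right)} \left(-18 - 17\right)^{2} = \frac{888}{1230} + \frac{5 \left(-8\right)^{2}}{9} \left(-18 - 17\right)^{2} = 888 \cdot \frac{1}{1230} + \frac{5}{9} \cdot 64 \left(-35\right)^{2} = \frac{148}{205} + \frac{320}{9} \cdot 1225 = \frac{148}{205} + \frac{392000}{9} = \frac{80361332}{1845}$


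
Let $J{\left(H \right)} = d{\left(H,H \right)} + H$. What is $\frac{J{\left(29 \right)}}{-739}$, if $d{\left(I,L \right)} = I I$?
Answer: $- \frac{870}{739} \approx -1.1773$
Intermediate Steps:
$d{\left(I,L \right)} = I^{2}$
$J{\left(H \right)} = H + H^{2}$ ($J{\left(H \right)} = H^{2} + H = H + H^{2}$)
$\frac{J{\left(29 \right)}}{-739} = \frac{29 \left(1 + 29\right)}{-739} = 29 \cdot 30 \left(- \frac{1}{739}\right) = 870 \left(- \frac{1}{739}\right) = - \frac{870}{739}$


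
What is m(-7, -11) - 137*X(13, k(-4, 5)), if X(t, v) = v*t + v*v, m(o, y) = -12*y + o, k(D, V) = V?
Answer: -12205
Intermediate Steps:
m(o, y) = o - 12*y
X(t, v) = v**2 + t*v (X(t, v) = t*v + v**2 = v**2 + t*v)
m(-7, -11) - 137*X(13, k(-4, 5)) = (-7 - 12*(-11)) - 685*(13 + 5) = (-7 + 132) - 685*18 = 125 - 137*90 = 125 - 12330 = -12205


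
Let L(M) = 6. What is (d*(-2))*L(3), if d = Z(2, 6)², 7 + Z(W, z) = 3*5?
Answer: -768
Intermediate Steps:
Z(W, z) = 8 (Z(W, z) = -7 + 3*5 = -7 + 15 = 8)
d = 64 (d = 8² = 64)
(d*(-2))*L(3) = (64*(-2))*6 = -128*6 = -768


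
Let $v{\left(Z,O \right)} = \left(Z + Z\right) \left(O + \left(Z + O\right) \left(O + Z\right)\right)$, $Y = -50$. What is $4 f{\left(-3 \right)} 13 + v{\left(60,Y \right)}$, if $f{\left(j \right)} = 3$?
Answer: $6156$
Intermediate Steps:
$v{\left(Z,O \right)} = 2 Z \left(O + \left(O + Z\right)^{2}\right)$ ($v{\left(Z,O \right)} = 2 Z \left(O + \left(O + Z\right) \left(O + Z\right)\right) = 2 Z \left(O + \left(O + Z\right)^{2}\right)$)
$4 f{\left(-3 \right)} 13 + v{\left(60,Y \right)} = 4 \cdot 3 \cdot 13 + 2 \cdot 60 \left(-50 + \left(-50 + 60\right)^{2}\right) = 12 \cdot 13 + 2 \cdot 60 \left(-50 + 10^{2}\right) = 156 + 2 \cdot 60 \left(-50 + 100\right) = 156 + 2 \cdot 60 \cdot 50 = 156 + 6000 = 6156$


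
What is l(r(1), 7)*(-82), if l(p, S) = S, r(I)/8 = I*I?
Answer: -574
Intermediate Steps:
r(I) = 8*I**2 (r(I) = 8*(I*I) = 8*I**2)
l(r(1), 7)*(-82) = 7*(-82) = -574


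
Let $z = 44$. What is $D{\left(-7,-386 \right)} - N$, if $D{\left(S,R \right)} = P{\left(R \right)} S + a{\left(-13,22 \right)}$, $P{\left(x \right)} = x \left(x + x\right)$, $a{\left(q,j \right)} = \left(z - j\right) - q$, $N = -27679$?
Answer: $-2058230$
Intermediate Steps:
$a{\left(q,j \right)} = 44 - j - q$ ($a{\left(q,j \right)} = \left(44 - j\right) - q = 44 - j - q$)
$P{\left(x \right)} = 2 x^{2}$ ($P{\left(x \right)} = x 2 x = 2 x^{2}$)
$D{\left(S,R \right)} = 35 + 2 S R^{2}$ ($D{\left(S,R \right)} = 2 R^{2} S - -35 = 2 S R^{2} + \left(44 - 22 + 13\right) = 2 S R^{2} + 35 = 35 + 2 S R^{2}$)
$D{\left(-7,-386 \right)} - N = \left(35 + 2 \left(-7\right) \left(-386\right)^{2}\right) - -27679 = \left(35 + 2 \left(-7\right) 148996\right) + 27679 = \left(35 - 2085944\right) + 27679 = -2085909 + 27679 = -2058230$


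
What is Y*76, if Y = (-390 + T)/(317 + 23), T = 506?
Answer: 2204/85 ≈ 25.929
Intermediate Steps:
Y = 29/85 (Y = (-390 + 506)/(317 + 23) = 116/340 = 116*(1/340) = 29/85 ≈ 0.34118)
Y*76 = (29/85)*76 = 2204/85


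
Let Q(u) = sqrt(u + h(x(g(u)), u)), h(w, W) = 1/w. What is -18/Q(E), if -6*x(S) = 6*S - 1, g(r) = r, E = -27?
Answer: 6*I*sqrt(716385)/1465 ≈ 3.4665*I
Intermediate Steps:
x(S) = 1/6 - S (x(S) = -(6*S - 1)/6 = -(-1 + 6*S)/6 = 1/6 - S)
Q(u) = sqrt(u + 1/(1/6 - u))
-18/Q(E) = -18*(-I*sqrt(163))/sqrt(-6 - 27*(-1 + 6*(-27))) = -18*(-I*sqrt(163))/sqrt(-6 - 27*(-1 - 162)) = -18*(-I*sqrt(163))/sqrt(-6 - 27*(-163)) = -18*(-I*sqrt(163)/sqrt(-6 + 4401)) = -18*(-I*sqrt(716385)/4395) = -(-6)*I*sqrt(716385)/1465 = 6*I*sqrt(716385)/1465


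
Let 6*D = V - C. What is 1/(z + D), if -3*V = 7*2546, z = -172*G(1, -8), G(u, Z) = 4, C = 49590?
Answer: -9/89488 ≈ -0.00010057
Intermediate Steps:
z = -688 (z = -172*4 = -688)
V = -17822/3 (V = -7*2546/3 = -⅓*17822 = -17822/3 ≈ -5940.7)
D = -83296/9 (D = (-17822/3 - 1*49590)/6 = (-17822/3 - 49590)/6 = (⅙)*(-166592/3) = -83296/9 ≈ -9255.1)
1/(z + D) = 1/(-688 - 83296/9) = 1/(-89488/9) = -9/89488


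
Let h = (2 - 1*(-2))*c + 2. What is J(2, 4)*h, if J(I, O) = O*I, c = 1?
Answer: 48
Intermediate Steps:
J(I, O) = I*O
h = 6 (h = (2 - 1*(-2))*1 + 2 = (2 + 2)*1 + 2 = 4*1 + 2 = 4 + 2 = 6)
J(2, 4)*h = (2*4)*6 = 8*6 = 48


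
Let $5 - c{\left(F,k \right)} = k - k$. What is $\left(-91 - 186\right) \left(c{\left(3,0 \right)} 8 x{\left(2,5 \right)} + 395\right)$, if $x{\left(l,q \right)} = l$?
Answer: $-131575$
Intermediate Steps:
$c{\left(F,k \right)} = 5$ ($c{\left(F,k \right)} = 5 - \left(k - k\right) = 5 - 0 = 5 + 0 = 5$)
$\left(-91 - 186\right) \left(c{\left(3,0 \right)} 8 x{\left(2,5 \right)} + 395\right) = \left(-91 - 186\right) \left(5 \cdot 8 \cdot 2 + 395\right) = - 277 \left(40 \cdot 2 + 395\right) = - 277 \left(80 + 395\right) = \left(-277\right) 475 = -131575$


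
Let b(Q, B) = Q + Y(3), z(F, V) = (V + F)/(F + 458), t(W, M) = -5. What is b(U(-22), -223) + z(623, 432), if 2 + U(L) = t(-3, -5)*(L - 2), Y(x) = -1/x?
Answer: 384758/3243 ≈ 118.64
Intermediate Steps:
U(L) = 8 - 5*L (U(L) = -2 - 5*(L - 2) = -2 - 5*(-2 + L) = -2 + (10 - 5*L) = 8 - 5*L)
z(F, V) = (F + V)/(458 + F)
b(Q, B) = -⅓ + Q (b(Q, B) = Q - 1/3 = Q - 1*⅓ = Q - ⅓ = -⅓ + Q)
b(U(-22), -223) + z(623, 432) = (-⅓ + (8 - 5*(-22))) + (623 + 432)/(458 + 623) = (-⅓ + (8 + 110)) + 1055/1081 = (-⅓ + 118) + (1/1081)*1055 = 353/3 + 1055/1081 = 384758/3243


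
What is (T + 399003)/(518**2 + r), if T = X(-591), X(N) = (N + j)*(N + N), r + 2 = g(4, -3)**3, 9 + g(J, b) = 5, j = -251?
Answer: 1394247/268258 ≈ 5.1974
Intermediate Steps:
g(J, b) = -4 (g(J, b) = -9 + 5 = -4)
r = -66 (r = -2 + (-4)**3 = -2 - 64 = -66)
X(N) = 2*N*(-251 + N) (X(N) = (N - 251)*(N + N) = (-251 + N)*(2*N) = 2*N*(-251 + N))
T = 995244 (T = 2*(-591)*(-251 - 591) = 2*(-591)*(-842) = 995244)
(T + 399003)/(518**2 + r) = (995244 + 399003)/(518**2 - 66) = 1394247/(268324 - 66) = 1394247/268258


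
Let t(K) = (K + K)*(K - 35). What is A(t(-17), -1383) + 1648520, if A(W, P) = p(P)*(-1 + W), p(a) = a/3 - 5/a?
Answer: 384446058/461 ≈ 8.3394e+5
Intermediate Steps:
t(K) = 2*K*(-35 + K) (t(K) = (2*K)*(-35 + K) = 2*K*(-35 + K))
p(a) = -5/a + a/3 (p(a) = a*(⅓) - 5/a = a/3 - 5/a = -5/a + a/3)
A(W, P) = (-1 + W)*(-5/P + P/3) (A(W, P) = (-5/P + P/3)*(-1 + W) = (-1 + W)*(-5/P + P/3))
A(t(-17), -1383) + 1648520 = (⅓)*(-1 + 2*(-17)*(-35 - 17))*(-15 + (-1383)²)/(-1383) + 1648520 = (⅓)*(-1/1383)*(-1 + 2*(-17)*(-52))*(-15 + 1912689) + 1648520 = (⅓)*(-1/1383)*(-1 + 1768)*1912674 + 1648520 = (⅓)*(-1/1383)*1767*1912674 + 1648520 = -375521662/461 + 1648520 = 384446058/461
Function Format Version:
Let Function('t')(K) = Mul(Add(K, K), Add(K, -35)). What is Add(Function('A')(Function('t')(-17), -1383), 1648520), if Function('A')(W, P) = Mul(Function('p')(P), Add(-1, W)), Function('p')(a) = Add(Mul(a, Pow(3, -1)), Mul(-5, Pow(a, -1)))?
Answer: Rational(384446058, 461) ≈ 8.3394e+5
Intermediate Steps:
Function('t')(K) = Mul(2, K, Add(-35, K)) (Function('t')(K) = Mul(Mul(2, K), Add(-35, K)) = Mul(2, K, Add(-35, K)))
Function('p')(a) = Add(Mul(-5, Pow(a, -1)), Mul(Rational(1, 3), a)) (Function('p')(a) = Add(Mul(a, Rational(1, 3)), Mul(-5, Pow(a, -1))) = Add(Mul(Rational(1, 3), a), Mul(-5, Pow(a, -1))) = Add(Mul(-5, Pow(a, -1)), Mul(Rational(1, 3), a)))
Function('A')(W, P) = Mul(Add(-1, W), Add(Mul(-5, Pow(P, -1)), Mul(Rational(1, 3), P))) (Function('A')(W, P) = Mul(Add(Mul(-5, Pow(P, -1)), Mul(Rational(1, 3), P)), Add(-1, W)) = Mul(Add(-1, W), Add(Mul(-5, Pow(P, -1)), Mul(Rational(1, 3), P))))
Add(Function('A')(Function('t')(-17), -1383), 1648520) = Add(Mul(Rational(1, 3), Pow(-1383, -1), Add(-1, Mul(2, -17, Add(-35, -17))), Add(-15, Pow(-1383, 2))), 1648520) = Add(Mul(Rational(1, 3), Rational(-1, 1383), Add(-1, Mul(2, -17, -52)), Add(-15, 1912689)), 1648520) = Add(Mul(Rational(1, 3), Rational(-1, 1383), Add(-1, 1768), 1912674), 1648520) = Add(Mul(Rational(1, 3), Rational(-1, 1383), 1767, 1912674), 1648520) = Add(Rational(-375521662, 461), 1648520) = Rational(384446058, 461)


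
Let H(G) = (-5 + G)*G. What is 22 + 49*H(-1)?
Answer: 316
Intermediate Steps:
H(G) = G*(-5 + G)
22 + 49*H(-1) = 22 + 49*(-(-5 - 1)) = 22 + 49*(-1*(-6)) = 22 + 49*6 = 22 + 294 = 316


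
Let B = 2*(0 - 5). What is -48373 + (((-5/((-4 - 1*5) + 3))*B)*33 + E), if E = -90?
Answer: -48738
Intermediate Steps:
B = -10 (B = 2*(-5) = -10)
-48373 + (((-5/((-4 - 1*5) + 3))*B)*33 + E) = -48373 + (((-5/((-4 - 1*5) + 3))*(-10))*33 - 90) = -48373 + (((-5/((-4 - 5) + 3))*(-10))*33 - 90) = -48373 + (((-5/(-9 + 3))*(-10))*33 - 90) = -48373 + (((-5/(-6))*(-10))*33 - 90) = -48373 + ((-⅙*(-5)*(-10))*33 - 90) = -48373 + (((⅚)*(-10))*33 - 90) = -48373 + (-25/3*33 - 90) = -48373 + (-275 - 90) = -48373 - 365 = -48738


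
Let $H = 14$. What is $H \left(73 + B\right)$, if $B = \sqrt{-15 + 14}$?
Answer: $1022 + 14 i \approx 1022.0 + 14.0 i$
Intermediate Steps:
$B = i$ ($B = \sqrt{-1} = i \approx 1.0 i$)
$H \left(73 + B\right) = 14 \left(73 + i\right) = 1022 + 14 i$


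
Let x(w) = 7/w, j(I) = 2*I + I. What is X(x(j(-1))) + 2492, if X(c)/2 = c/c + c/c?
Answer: 2496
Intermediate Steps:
j(I) = 3*I
X(c) = 4 (X(c) = 2*(c/c + c/c) = 2*(1 + 1) = 2*2 = 4)
X(x(j(-1))) + 2492 = 4 + 2492 = 2496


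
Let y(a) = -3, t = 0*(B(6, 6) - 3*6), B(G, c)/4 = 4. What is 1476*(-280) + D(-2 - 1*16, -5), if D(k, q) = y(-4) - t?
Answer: -413283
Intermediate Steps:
B(G, c) = 16 (B(G, c) = 4*4 = 16)
t = 0 (t = 0*(16 - 3*6) = 0*(16 - 18) = 0*(-2) = 0)
D(k, q) = -3 (D(k, q) = -3 - 1*0 = -3 + 0 = -3)
1476*(-280) + D(-2 - 1*16, -5) = 1476*(-280) - 3 = -413280 - 3 = -413283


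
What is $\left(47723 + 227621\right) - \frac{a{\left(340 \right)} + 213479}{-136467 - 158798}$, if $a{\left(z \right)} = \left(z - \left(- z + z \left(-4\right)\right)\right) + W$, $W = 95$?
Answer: $\frac{81299661774}{295265} \approx 2.7534 \cdot 10^{5}$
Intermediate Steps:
$a{\left(z \right)} = 95 + 6 z$ ($a{\left(z \right)} = \left(z - \left(- z + z \left(-4\right)\right)\right) + 95 = \left(z + \left(z - - 4 z\right)\right) + 95 = \left(z + \left(z + 4 z\right)\right) + 95 = \left(z + 5 z\right) + 95 = 6 z + 95 = 95 + 6 z$)
$\left(47723 + 227621\right) - \frac{a{\left(340 \right)} + 213479}{-136467 - 158798} = \left(47723 + 227621\right) - \frac{\left(95 + 6 \cdot 340\right) + 213479}{-136467 - 158798} = 275344 - \frac{\left(95 + 2040\right) + 213479}{-295265} = 275344 - \left(2135 + 213479\right) \left(- \frac{1}{295265}\right) = 275344 - 215614 \left(- \frac{1}{295265}\right) = 275344 - - \frac{215614}{295265} = 275344 + \frac{215614}{295265} = \frac{81299661774}{295265}$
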